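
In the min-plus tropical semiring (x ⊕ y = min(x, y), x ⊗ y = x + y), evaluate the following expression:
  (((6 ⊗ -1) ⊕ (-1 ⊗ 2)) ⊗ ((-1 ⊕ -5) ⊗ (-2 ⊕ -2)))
(((6 ⊗ -1) ⊕ (-1 ⊗ 2)) ⊗ ((-1 ⊕ -5) ⊗ (-2 ⊕ -2))) = -6

Expand innermost to outermost. Recall ⊕ takes the minimum of its arguments and ⊗ takes their sum. Working out the expression (((6 ⊗ -1) ⊕ (-1 ⊗ 2)) ⊗ ((-1 ⊕ -5) ⊗ (-2 ⊕ -2))) gives -6.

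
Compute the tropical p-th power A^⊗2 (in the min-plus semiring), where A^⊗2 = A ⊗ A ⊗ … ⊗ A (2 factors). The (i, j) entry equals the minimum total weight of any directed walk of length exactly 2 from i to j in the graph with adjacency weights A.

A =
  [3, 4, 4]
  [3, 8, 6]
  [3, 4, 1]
A^⊗2 =
  [6, 7, 5]
  [6, 7, 7]
  [4, 5, 2]

Each entry (A^⊗2)_ij equals the minimum over all length-2 walks i = v_0 → v_1 → … → v_2 = j of Σ_t A[v_t][v_{t+1}]. For example, for (i, j) = (0, 2) we minimise over 3 possible intermediate vertex sequences; the minimum is 5, attained along the walk 0 → 2 → 2.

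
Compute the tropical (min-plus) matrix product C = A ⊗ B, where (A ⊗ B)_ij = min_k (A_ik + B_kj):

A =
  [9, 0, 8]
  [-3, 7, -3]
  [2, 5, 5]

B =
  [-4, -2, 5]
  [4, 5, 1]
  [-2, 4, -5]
A ⊗ B =
  [4, 5, 1]
  [-7, -5, -8]
  [-2, 0, 0]

Apply the min-plus product entry-by-entry:
  C[0][0] = min over k of (A[0][0] + B[0][0] = 9 + -4 = 5, A[0][1] + B[1][0] = 0 + 4 = 4, A[0][2] + B[2][0] = 8 + -2 = 6) = 4 (attained at k = 1)
  C[0][1] = min over k of (A[0][0] + B[0][1] = 9 + -2 = 7, A[0][1] + B[1][1] = 0 + 5 = 5, A[0][2] + B[2][1] = 8 + 4 = 12) = 5 (attained at k = 1)
  C[0][2] = min over k of (A[0][0] + B[0][2] = 9 + 5 = 14, A[0][1] + B[1][2] = 0 + 1 = 1, A[0][2] + B[2][2] = 8 + -5 = 3) = 1 (attained at k = 1)
  C[1][0] = min over k of (A[1][0] + B[0][0] = -3 + -4 = -7, A[1][1] + B[1][0] = 7 + 4 = 11, A[1][2] + B[2][0] = -3 + -2 = -5) = -7 (attained at k = 0)
  C[1][1] = min over k of (A[1][0] + B[0][1] = -3 + -2 = -5, A[1][1] + B[1][1] = 7 + 5 = 12, A[1][2] + B[2][1] = -3 + 4 = 1) = -5 (attained at k = 0)
  C[1][2] = min over k of (A[1][0] + B[0][2] = -3 + 5 = 2, A[1][1] + B[1][2] = 7 + 1 = 8, A[1][2] + B[2][2] = -3 + -5 = -8) = -8 (attained at k = 2)
  C[2][0] = min over k of (A[2][0] + B[0][0] = 2 + -4 = -2, A[2][1] + B[1][0] = 5 + 4 = 9, A[2][2] + B[2][0] = 5 + -2 = 3) = -2 (attained at k = 0)
  C[2][1] = min over k of (A[2][0] + B[0][1] = 2 + -2 = 0, A[2][1] + B[1][1] = 5 + 5 = 10, A[2][2] + B[2][1] = 5 + 4 = 9) = 0 (attained at k = 0)
  C[2][2] = min over k of (A[2][0] + B[0][2] = 2 + 5 = 7, A[2][1] + B[1][2] = 5 + 1 = 6, A[2][2] + B[2][2] = 5 + -5 = 0) = 0 (attained at k = 2)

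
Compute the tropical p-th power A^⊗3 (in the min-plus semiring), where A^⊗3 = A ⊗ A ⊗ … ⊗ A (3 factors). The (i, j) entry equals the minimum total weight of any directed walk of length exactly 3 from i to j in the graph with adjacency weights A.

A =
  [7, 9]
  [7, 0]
A^⊗3 =
  [16, 9]
  [7, 0]

Each entry (A^⊗3)_ij equals the minimum over all length-3 walks i = v_0 → v_1 → … → v_3 = j of Σ_t A[v_t][v_{t+1}]. For example, for (i, j) = (0, 1) we minimise over 4 possible intermediate vertex sequences; the minimum is 9, attained along the walk 0 → 1 → 1 → 1.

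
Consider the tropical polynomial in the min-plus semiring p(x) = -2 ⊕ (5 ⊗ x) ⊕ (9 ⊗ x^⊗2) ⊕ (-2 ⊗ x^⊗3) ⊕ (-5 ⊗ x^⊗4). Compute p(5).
p(5) = -2

A tropical monomial a ⊗ x^⊗i evaluates to a + i · x. Evaluating each term at x = 5:
  Term 0 contributes -2 + 0 · 5 = -2
  Term 1 contributes 5 + 1 · 5 = 10
  Term 2 contributes 9 + 2 · 5 = 19
  Term 3 contributes -2 + 3 · 5 = 13
  Term 4 contributes -5 + 4 · 5 = 15
p(5) = ⊕ of these = min[-2, 10, 19, 13, 15] = -2.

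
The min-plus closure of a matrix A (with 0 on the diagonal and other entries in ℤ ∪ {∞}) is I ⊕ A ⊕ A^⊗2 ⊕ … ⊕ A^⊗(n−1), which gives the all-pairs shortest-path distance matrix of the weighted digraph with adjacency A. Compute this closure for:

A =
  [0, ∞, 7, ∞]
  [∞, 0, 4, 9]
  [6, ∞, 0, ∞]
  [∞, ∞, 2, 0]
Closure =
  [0, ∞, 7, ∞]
  [10, 0, 4, 9]
  [6, ∞, 0, ∞]
  [8, ∞, 2, 0]

This is the Floyd-Warshall all-pairs shortest-path computation. For each intermediate vertex k = 0, 1, …, 3, update dist[i][j] ← min(dist[i][j], dist[i][k] + dist[k][j]). The final matrix gives, for each (i, j), the minimum total weight of any directed path from i to j (possibly empty when i = j).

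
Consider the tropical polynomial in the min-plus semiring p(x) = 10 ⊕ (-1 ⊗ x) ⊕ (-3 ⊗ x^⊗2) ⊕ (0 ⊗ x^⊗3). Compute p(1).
p(1) = -1

A tropical monomial a ⊗ x^⊗i evaluates to a + i · x. Evaluating each term at x = 1:
  Term 0 contributes 10 + 0 · 1 = 10
  Term 1 contributes -1 + 1 · 1 = 0
  Term 2 contributes -3 + 2 · 1 = -1
  Term 3 contributes 0 + 3 · 1 = 3
p(1) = ⊕ of these = min[10, 0, -1, 3] = -1.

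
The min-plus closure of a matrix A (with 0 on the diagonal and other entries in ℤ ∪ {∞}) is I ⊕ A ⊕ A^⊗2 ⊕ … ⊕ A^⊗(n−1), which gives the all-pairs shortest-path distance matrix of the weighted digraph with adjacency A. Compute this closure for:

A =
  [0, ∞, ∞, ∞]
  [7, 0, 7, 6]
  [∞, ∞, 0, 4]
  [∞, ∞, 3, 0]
Closure =
  [0, ∞, ∞, ∞]
  [7, 0, 7, 6]
  [∞, ∞, 0, 4]
  [∞, ∞, 3, 0]

This is the Floyd-Warshall all-pairs shortest-path computation. For each intermediate vertex k = 0, 1, …, 3, update dist[i][j] ← min(dist[i][j], dist[i][k] + dist[k][j]). The final matrix gives, for each (i, j), the minimum total weight of any directed path from i to j (possibly empty when i = j).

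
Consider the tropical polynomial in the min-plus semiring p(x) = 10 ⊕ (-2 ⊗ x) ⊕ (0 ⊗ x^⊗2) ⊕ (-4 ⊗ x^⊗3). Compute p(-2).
p(-2) = -10

A tropical monomial a ⊗ x^⊗i evaluates to a + i · x. Evaluating each term at x = -2:
  Term 0 contributes 10 + 0 · -2 = 10
  Term 1 contributes -2 + 1 · -2 = -4
  Term 2 contributes 0 + 2 · -2 = -4
  Term 3 contributes -4 + 3 · -2 = -10
p(-2) = ⊕ of these = min[10, -4, -4, -10] = -10.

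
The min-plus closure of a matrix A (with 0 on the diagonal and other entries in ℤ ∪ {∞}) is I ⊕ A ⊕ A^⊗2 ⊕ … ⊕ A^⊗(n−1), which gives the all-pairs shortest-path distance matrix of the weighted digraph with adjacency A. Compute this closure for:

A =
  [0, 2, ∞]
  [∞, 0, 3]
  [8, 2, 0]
Closure =
  [0, 2, 5]
  [11, 0, 3]
  [8, 2, 0]

This is the Floyd-Warshall all-pairs shortest-path computation. For each intermediate vertex k = 0, 1, …, 2, update dist[i][j] ← min(dist[i][j], dist[i][k] + dist[k][j]). The final matrix gives, for each (i, j), the minimum total weight of any directed path from i to j (possibly empty when i = j).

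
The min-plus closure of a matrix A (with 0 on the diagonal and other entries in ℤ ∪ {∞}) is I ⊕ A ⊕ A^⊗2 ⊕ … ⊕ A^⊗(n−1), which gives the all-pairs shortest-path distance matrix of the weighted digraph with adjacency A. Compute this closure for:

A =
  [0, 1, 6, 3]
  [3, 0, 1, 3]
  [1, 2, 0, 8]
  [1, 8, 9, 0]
Closure =
  [0, 1, 2, 3]
  [2, 0, 1, 3]
  [1, 2, 0, 4]
  [1, 2, 3, 0]

This is the Floyd-Warshall all-pairs shortest-path computation. For each intermediate vertex k = 0, 1, …, 3, update dist[i][j] ← min(dist[i][j], dist[i][k] + dist[k][j]). The final matrix gives, for each (i, j), the minimum total weight of any directed path from i to j (possibly empty when i = j).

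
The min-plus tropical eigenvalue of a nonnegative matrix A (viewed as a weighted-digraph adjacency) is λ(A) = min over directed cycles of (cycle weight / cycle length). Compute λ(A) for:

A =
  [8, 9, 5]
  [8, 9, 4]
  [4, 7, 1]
λ(A) = 1

Enumerate directed cycles and compute their means (weight / length). Sample:
  cycle 0 → 0: weight = 8, length = 1, mean = 8/1 ≈ 8.000
  cycle 1 → 1: weight = 9, length = 1, mean = 9/1 ≈ 9.000
  cycle 2 → 2: weight = 1, length = 1, mean = 1/1 ≈ 1.000
  cycle 0 → 1 → 0: weight = 17, length = 2, mean = 17/2 ≈ 8.500
  cycle 0 → 2 → 0: weight = 9, length = 2, mean = 9/2 ≈ 4.500
  cycle 1 → 0 → 1: weight = 17, length = 2, mean = 17/2 ≈ 8.500
Minimum mean = 1.000, attained e.g. along the cycle 2 → 2 with weight 1 and length 1. So λ(A) = 1/1 = 1.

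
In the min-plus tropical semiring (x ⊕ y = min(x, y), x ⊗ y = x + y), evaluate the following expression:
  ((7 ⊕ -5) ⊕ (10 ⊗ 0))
((7 ⊕ -5) ⊕ (10 ⊗ 0)) = -5

Expand innermost to outermost. Recall ⊕ takes the minimum of its arguments and ⊗ takes their sum. Working out the expression ((7 ⊕ -5) ⊕ (10 ⊗ 0)) gives -5.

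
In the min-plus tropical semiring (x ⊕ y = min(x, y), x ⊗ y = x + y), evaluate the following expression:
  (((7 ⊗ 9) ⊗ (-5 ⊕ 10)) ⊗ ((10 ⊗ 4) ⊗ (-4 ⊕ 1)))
(((7 ⊗ 9) ⊗ (-5 ⊕ 10)) ⊗ ((10 ⊗ 4) ⊗ (-4 ⊕ 1))) = 21

Expand innermost to outermost. Recall ⊕ takes the minimum of its arguments and ⊗ takes their sum. Working out the expression (((7 ⊗ 9) ⊗ (-5 ⊕ 10)) ⊗ ((10 ⊗ 4) ⊗ (-4 ⊕ 1))) gives 21.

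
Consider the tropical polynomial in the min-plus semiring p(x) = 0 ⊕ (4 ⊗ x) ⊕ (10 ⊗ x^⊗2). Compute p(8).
p(8) = 0

A tropical monomial a ⊗ x^⊗i evaluates to a + i · x. Evaluating each term at x = 8:
  Term 0 contributes 0 + 0 · 8 = 0
  Term 1 contributes 4 + 1 · 8 = 12
  Term 2 contributes 10 + 2 · 8 = 26
p(8) = ⊕ of these = min[0, 12, 26] = 0.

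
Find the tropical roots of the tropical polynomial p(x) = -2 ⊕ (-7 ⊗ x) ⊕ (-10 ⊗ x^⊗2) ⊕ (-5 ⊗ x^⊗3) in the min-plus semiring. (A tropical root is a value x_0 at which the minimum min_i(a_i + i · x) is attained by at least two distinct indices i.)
Roots: {-5, 3, 5}

Each tropical root is a break point of the lower envelope of the lines y = a_i + i · x (there are 4 lines, with slopes 0, 1, ..., 3). Only the lines that attain the minimum somewhere contribute to roots; other lines are dominated. Here the surviving (envelope) indices are i = 3, i = 2, i = 1, i = 0.
Intersections between consecutive envelope lines give the roots: for adjacent envelope indices i < j the intersection is x = (a_i − a_j) / (j − i). Reading off the sorted break points: {-5, 3, 5}.
Verification: at each break x_0, at least two indices attain the minimum of min_i(a_i + i · x_0).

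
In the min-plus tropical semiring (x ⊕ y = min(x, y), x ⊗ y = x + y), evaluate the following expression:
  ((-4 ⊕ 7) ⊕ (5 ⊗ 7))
((-4 ⊕ 7) ⊕ (5 ⊗ 7)) = -4

Expand innermost to outermost. Recall ⊕ takes the minimum of its arguments and ⊗ takes their sum. Working out the expression ((-4 ⊕ 7) ⊕ (5 ⊗ 7)) gives -4.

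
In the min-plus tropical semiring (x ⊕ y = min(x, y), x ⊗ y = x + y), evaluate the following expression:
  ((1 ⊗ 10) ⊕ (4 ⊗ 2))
((1 ⊗ 10) ⊕ (4 ⊗ 2)) = 6

Expand innermost to outermost. Recall ⊕ takes the minimum of its arguments and ⊗ takes their sum. Working out the expression ((1 ⊗ 10) ⊕ (4 ⊗ 2)) gives 6.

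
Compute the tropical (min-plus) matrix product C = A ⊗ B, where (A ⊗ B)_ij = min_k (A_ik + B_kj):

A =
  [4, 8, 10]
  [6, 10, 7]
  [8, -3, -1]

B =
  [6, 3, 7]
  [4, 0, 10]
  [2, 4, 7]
A ⊗ B =
  [10, 7, 11]
  [9, 9, 13]
  [1, -3, 6]

Apply the min-plus product entry-by-entry:
  C[0][0] = min over k of (A[0][0] + B[0][0] = 4 + 6 = 10, A[0][1] + B[1][0] = 8 + 4 = 12, A[0][2] + B[2][0] = 10 + 2 = 12) = 10 (attained at k = 0)
  C[0][1] = min over k of (A[0][0] + B[0][1] = 4 + 3 = 7, A[0][1] + B[1][1] = 8 + 0 = 8, A[0][2] + B[2][1] = 10 + 4 = 14) = 7 (attained at k = 0)
  C[0][2] = min over k of (A[0][0] + B[0][2] = 4 + 7 = 11, A[0][1] + B[1][2] = 8 + 10 = 18, A[0][2] + B[2][2] = 10 + 7 = 17) = 11 (attained at k = 0)
  C[1][0] = min over k of (A[1][0] + B[0][0] = 6 + 6 = 12, A[1][1] + B[1][0] = 10 + 4 = 14, A[1][2] + B[2][0] = 7 + 2 = 9) = 9 (attained at k = 2)
  C[1][1] = min over k of (A[1][0] + B[0][1] = 6 + 3 = 9, A[1][1] + B[1][1] = 10 + 0 = 10, A[1][2] + B[2][1] = 7 + 4 = 11) = 9 (attained at k = 0)
  C[1][2] = min over k of (A[1][0] + B[0][2] = 6 + 7 = 13, A[1][1] + B[1][2] = 10 + 10 = 20, A[1][2] + B[2][2] = 7 + 7 = 14) = 13 (attained at k = 0)
  C[2][0] = min over k of (A[2][0] + B[0][0] = 8 + 6 = 14, A[2][1] + B[1][0] = -3 + 4 = 1, A[2][2] + B[2][0] = -1 + 2 = 1) = 1 (attained at k = 1)
  C[2][1] = min over k of (A[2][0] + B[0][1] = 8 + 3 = 11, A[2][1] + B[1][1] = -3 + 0 = -3, A[2][2] + B[2][1] = -1 + 4 = 3) = -3 (attained at k = 1)
  C[2][2] = min over k of (A[2][0] + B[0][2] = 8 + 7 = 15, A[2][1] + B[1][2] = -3 + 10 = 7, A[2][2] + B[2][2] = -1 + 7 = 6) = 6 (attained at k = 2)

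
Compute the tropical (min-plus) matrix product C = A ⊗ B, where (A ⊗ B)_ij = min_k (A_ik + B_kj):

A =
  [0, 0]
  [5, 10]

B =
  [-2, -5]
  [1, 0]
A ⊗ B =
  [-2, -5]
  [3, 0]

Apply the min-plus product entry-by-entry:
  C[0][0] = min over k of (A[0][0] + B[0][0] = 0 + -2 = -2, A[0][1] + B[1][0] = 0 + 1 = 1) = -2 (attained at k = 0)
  C[0][1] = min over k of (A[0][0] + B[0][1] = 0 + -5 = -5, A[0][1] + B[1][1] = 0 + 0 = 0) = -5 (attained at k = 0)
  C[1][0] = min over k of (A[1][0] + B[0][0] = 5 + -2 = 3, A[1][1] + B[1][0] = 10 + 1 = 11) = 3 (attained at k = 0)
  C[1][1] = min over k of (A[1][0] + B[0][1] = 5 + -5 = 0, A[1][1] + B[1][1] = 10 + 0 = 10) = 0 (attained at k = 0)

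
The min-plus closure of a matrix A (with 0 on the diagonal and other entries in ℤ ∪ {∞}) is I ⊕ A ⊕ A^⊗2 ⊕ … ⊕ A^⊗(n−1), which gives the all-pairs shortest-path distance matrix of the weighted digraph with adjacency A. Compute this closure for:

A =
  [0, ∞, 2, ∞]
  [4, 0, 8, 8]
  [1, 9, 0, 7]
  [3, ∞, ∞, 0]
Closure =
  [0, 11, 2, 9]
  [4, 0, 6, 8]
  [1, 9, 0, 7]
  [3, 14, 5, 0]

This is the Floyd-Warshall all-pairs shortest-path computation. For each intermediate vertex k = 0, 1, …, 3, update dist[i][j] ← min(dist[i][j], dist[i][k] + dist[k][j]). The final matrix gives, for each (i, j), the minimum total weight of any directed path from i to j (possibly empty when i = j).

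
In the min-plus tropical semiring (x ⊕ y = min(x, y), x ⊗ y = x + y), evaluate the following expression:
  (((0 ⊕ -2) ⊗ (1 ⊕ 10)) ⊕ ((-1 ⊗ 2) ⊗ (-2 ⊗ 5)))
(((0 ⊕ -2) ⊗ (1 ⊕ 10)) ⊕ ((-1 ⊗ 2) ⊗ (-2 ⊗ 5))) = -1

Expand innermost to outermost. Recall ⊕ takes the minimum of its arguments and ⊗ takes their sum. Working out the expression (((0 ⊕ -2) ⊗ (1 ⊕ 10)) ⊕ ((-1 ⊗ 2) ⊗ (-2 ⊗ 5))) gives -1.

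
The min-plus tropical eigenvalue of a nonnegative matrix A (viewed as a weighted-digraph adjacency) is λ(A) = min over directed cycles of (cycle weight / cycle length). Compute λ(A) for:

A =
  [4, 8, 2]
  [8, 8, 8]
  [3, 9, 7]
λ(A) = 5/2

Enumerate directed cycles and compute their means (weight / length). Sample:
  cycle 0 → 0: weight = 4, length = 1, mean = 4/1 ≈ 4.000
  cycle 1 → 1: weight = 8, length = 1, mean = 8/1 ≈ 8.000
  cycle 2 → 2: weight = 7, length = 1, mean = 7/1 ≈ 7.000
  cycle 0 → 1 → 0: weight = 16, length = 2, mean = 16/2 ≈ 8.000
  cycle 0 → 2 → 0: weight = 5, length = 2, mean = 5/2 ≈ 2.500
  cycle 1 → 0 → 1: weight = 16, length = 2, mean = 16/2 ≈ 8.000
Minimum mean = 2.500, attained e.g. along the cycle 0 → 2 → 0 with weight 5 and length 2. So λ(A) = 5/2 = 5/2.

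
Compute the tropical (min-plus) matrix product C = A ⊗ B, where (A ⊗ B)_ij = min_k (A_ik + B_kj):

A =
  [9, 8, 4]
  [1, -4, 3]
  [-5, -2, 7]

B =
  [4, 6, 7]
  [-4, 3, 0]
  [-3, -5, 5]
A ⊗ B =
  [1, -1, 8]
  [-8, -2, -4]
  [-6, 1, -2]

Apply the min-plus product entry-by-entry:
  C[0][0] = min over k of (A[0][0] + B[0][0] = 9 + 4 = 13, A[0][1] + B[1][0] = 8 + -4 = 4, A[0][2] + B[2][0] = 4 + -3 = 1) = 1 (attained at k = 2)
  C[0][1] = min over k of (A[0][0] + B[0][1] = 9 + 6 = 15, A[0][1] + B[1][1] = 8 + 3 = 11, A[0][2] + B[2][1] = 4 + -5 = -1) = -1 (attained at k = 2)
  C[0][2] = min over k of (A[0][0] + B[0][2] = 9 + 7 = 16, A[0][1] + B[1][2] = 8 + 0 = 8, A[0][2] + B[2][2] = 4 + 5 = 9) = 8 (attained at k = 1)
  C[1][0] = min over k of (A[1][0] + B[0][0] = 1 + 4 = 5, A[1][1] + B[1][0] = -4 + -4 = -8, A[1][2] + B[2][0] = 3 + -3 = 0) = -8 (attained at k = 1)
  C[1][1] = min over k of (A[1][0] + B[0][1] = 1 + 6 = 7, A[1][1] + B[1][1] = -4 + 3 = -1, A[1][2] + B[2][1] = 3 + -5 = -2) = -2 (attained at k = 2)
  C[1][2] = min over k of (A[1][0] + B[0][2] = 1 + 7 = 8, A[1][1] + B[1][2] = -4 + 0 = -4, A[1][2] + B[2][2] = 3 + 5 = 8) = -4 (attained at k = 1)
  C[2][0] = min over k of (A[2][0] + B[0][0] = -5 + 4 = -1, A[2][1] + B[1][0] = -2 + -4 = -6, A[2][2] + B[2][0] = 7 + -3 = 4) = -6 (attained at k = 1)
  C[2][1] = min over k of (A[2][0] + B[0][1] = -5 + 6 = 1, A[2][1] + B[1][1] = -2 + 3 = 1, A[2][2] + B[2][1] = 7 + -5 = 2) = 1 (attained at k = 0)
  C[2][2] = min over k of (A[2][0] + B[0][2] = -5 + 7 = 2, A[2][1] + B[1][2] = -2 + 0 = -2, A[2][2] + B[2][2] = 7 + 5 = 12) = -2 (attained at k = 1)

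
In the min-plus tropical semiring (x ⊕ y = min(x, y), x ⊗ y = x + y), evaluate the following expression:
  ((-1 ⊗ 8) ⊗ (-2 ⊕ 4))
((-1 ⊗ 8) ⊗ (-2 ⊕ 4)) = 5

Expand innermost to outermost. Recall ⊕ takes the minimum of its arguments and ⊗ takes their sum. Working out the expression ((-1 ⊗ 8) ⊗ (-2 ⊕ 4)) gives 5.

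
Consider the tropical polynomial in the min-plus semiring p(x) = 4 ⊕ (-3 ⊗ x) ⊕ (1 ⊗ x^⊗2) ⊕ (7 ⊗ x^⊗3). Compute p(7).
p(7) = 4

A tropical monomial a ⊗ x^⊗i evaluates to a + i · x. Evaluating each term at x = 7:
  Term 0 contributes 4 + 0 · 7 = 4
  Term 1 contributes -3 + 1 · 7 = 4
  Term 2 contributes 1 + 2 · 7 = 15
  Term 3 contributes 7 + 3 · 7 = 28
p(7) = ⊕ of these = min[4, 4, 15, 28] = 4.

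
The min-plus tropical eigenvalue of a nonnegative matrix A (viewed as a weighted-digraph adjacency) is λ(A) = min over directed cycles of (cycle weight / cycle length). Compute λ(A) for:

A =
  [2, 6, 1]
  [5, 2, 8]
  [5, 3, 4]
λ(A) = 2

Enumerate directed cycles and compute their means (weight / length). Sample:
  cycle 0 → 0: weight = 2, length = 1, mean = 2/1 ≈ 2.000
  cycle 1 → 1: weight = 2, length = 1, mean = 2/1 ≈ 2.000
  cycle 2 → 2: weight = 4, length = 1, mean = 4/1 ≈ 4.000
  cycle 0 → 1 → 0: weight = 11, length = 2, mean = 11/2 ≈ 5.500
  cycle 0 → 2 → 0: weight = 6, length = 2, mean = 6/2 ≈ 3.000
  cycle 1 → 0 → 1: weight = 11, length = 2, mean = 11/2 ≈ 5.500
Minimum mean = 2.000, attained e.g. along the cycle 0 → 0 with weight 2 and length 1. So λ(A) = 2/1 = 2.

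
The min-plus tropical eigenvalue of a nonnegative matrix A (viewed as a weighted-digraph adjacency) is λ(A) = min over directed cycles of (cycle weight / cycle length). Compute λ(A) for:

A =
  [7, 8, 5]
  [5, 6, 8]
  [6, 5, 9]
λ(A) = 5

Enumerate directed cycles and compute their means (weight / length). Sample:
  cycle 0 → 0: weight = 7, length = 1, mean = 7/1 ≈ 7.000
  cycle 1 → 1: weight = 6, length = 1, mean = 6/1 ≈ 6.000
  cycle 2 → 2: weight = 9, length = 1, mean = 9/1 ≈ 9.000
  cycle 0 → 1 → 0: weight = 13, length = 2, mean = 13/2 ≈ 6.500
  cycle 0 → 2 → 0: weight = 11, length = 2, mean = 11/2 ≈ 5.500
  cycle 1 → 0 → 1: weight = 13, length = 2, mean = 13/2 ≈ 6.500
Minimum mean = 5.000, attained e.g. along the cycle 0 → 2 → 1 → 0 with weight 15 and length 3. So λ(A) = 15/3 = 5.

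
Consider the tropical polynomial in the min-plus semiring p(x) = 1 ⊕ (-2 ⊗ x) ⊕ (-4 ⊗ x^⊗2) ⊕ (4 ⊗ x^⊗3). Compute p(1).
p(1) = -2

A tropical monomial a ⊗ x^⊗i evaluates to a + i · x. Evaluating each term at x = 1:
  Term 0 contributes 1 + 0 · 1 = 1
  Term 1 contributes -2 + 1 · 1 = -1
  Term 2 contributes -4 + 2 · 1 = -2
  Term 3 contributes 4 + 3 · 1 = 7
p(1) = ⊕ of these = min[1, -1, -2, 7] = -2.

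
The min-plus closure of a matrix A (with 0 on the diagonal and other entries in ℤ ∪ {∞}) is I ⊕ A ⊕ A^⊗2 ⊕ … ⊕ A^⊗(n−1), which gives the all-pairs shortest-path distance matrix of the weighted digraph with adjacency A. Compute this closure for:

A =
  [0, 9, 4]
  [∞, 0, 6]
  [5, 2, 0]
Closure =
  [0, 6, 4]
  [11, 0, 6]
  [5, 2, 0]

This is the Floyd-Warshall all-pairs shortest-path computation. For each intermediate vertex k = 0, 1, …, 2, update dist[i][j] ← min(dist[i][j], dist[i][k] + dist[k][j]). The final matrix gives, for each (i, j), the minimum total weight of any directed path from i to j (possibly empty when i = j).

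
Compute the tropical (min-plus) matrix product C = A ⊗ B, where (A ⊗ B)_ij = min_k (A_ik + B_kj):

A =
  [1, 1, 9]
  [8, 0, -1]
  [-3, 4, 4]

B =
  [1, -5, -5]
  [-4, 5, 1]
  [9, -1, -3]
A ⊗ B =
  [-3, -4, -4]
  [-4, -2, -4]
  [-2, -8, -8]

Apply the min-plus product entry-by-entry:
  C[0][0] = min over k of (A[0][0] + B[0][0] = 1 + 1 = 2, A[0][1] + B[1][0] = 1 + -4 = -3, A[0][2] + B[2][0] = 9 + 9 = 18) = -3 (attained at k = 1)
  C[0][1] = min over k of (A[0][0] + B[0][1] = 1 + -5 = -4, A[0][1] + B[1][1] = 1 + 5 = 6, A[0][2] + B[2][1] = 9 + -1 = 8) = -4 (attained at k = 0)
  C[0][2] = min over k of (A[0][0] + B[0][2] = 1 + -5 = -4, A[0][1] + B[1][2] = 1 + 1 = 2, A[0][2] + B[2][2] = 9 + -3 = 6) = -4 (attained at k = 0)
  C[1][0] = min over k of (A[1][0] + B[0][0] = 8 + 1 = 9, A[1][1] + B[1][0] = 0 + -4 = -4, A[1][2] + B[2][0] = -1 + 9 = 8) = -4 (attained at k = 1)
  C[1][1] = min over k of (A[1][0] + B[0][1] = 8 + -5 = 3, A[1][1] + B[1][1] = 0 + 5 = 5, A[1][2] + B[2][1] = -1 + -1 = -2) = -2 (attained at k = 2)
  C[1][2] = min over k of (A[1][0] + B[0][2] = 8 + -5 = 3, A[1][1] + B[1][2] = 0 + 1 = 1, A[1][2] + B[2][2] = -1 + -3 = -4) = -4 (attained at k = 2)
  C[2][0] = min over k of (A[2][0] + B[0][0] = -3 + 1 = -2, A[2][1] + B[1][0] = 4 + -4 = 0, A[2][2] + B[2][0] = 4 + 9 = 13) = -2 (attained at k = 0)
  C[2][1] = min over k of (A[2][0] + B[0][1] = -3 + -5 = -8, A[2][1] + B[1][1] = 4 + 5 = 9, A[2][2] + B[2][1] = 4 + -1 = 3) = -8 (attained at k = 0)
  C[2][2] = min over k of (A[2][0] + B[0][2] = -3 + -5 = -8, A[2][1] + B[1][2] = 4 + 1 = 5, A[2][2] + B[2][2] = 4 + -3 = 1) = -8 (attained at k = 0)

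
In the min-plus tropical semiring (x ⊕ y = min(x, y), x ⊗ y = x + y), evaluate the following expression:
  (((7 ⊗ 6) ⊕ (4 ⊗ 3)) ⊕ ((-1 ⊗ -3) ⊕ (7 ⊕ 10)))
(((7 ⊗ 6) ⊕ (4 ⊗ 3)) ⊕ ((-1 ⊗ -3) ⊕ (7 ⊕ 10))) = -4

Expand innermost to outermost. Recall ⊕ takes the minimum of its arguments and ⊗ takes their sum. Working out the expression (((7 ⊗ 6) ⊕ (4 ⊗ 3)) ⊕ ((-1 ⊗ -3) ⊕ (7 ⊕ 10))) gives -4.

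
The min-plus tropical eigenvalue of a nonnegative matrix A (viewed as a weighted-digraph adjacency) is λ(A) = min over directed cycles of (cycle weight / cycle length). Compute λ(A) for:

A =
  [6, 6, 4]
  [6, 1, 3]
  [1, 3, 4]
λ(A) = 1

Enumerate directed cycles and compute their means (weight / length). Sample:
  cycle 0 → 0: weight = 6, length = 1, mean = 6/1 ≈ 6.000
  cycle 1 → 1: weight = 1, length = 1, mean = 1/1 ≈ 1.000
  cycle 2 → 2: weight = 4, length = 1, mean = 4/1 ≈ 4.000
  cycle 0 → 1 → 0: weight = 12, length = 2, mean = 12/2 ≈ 6.000
  cycle 0 → 2 → 0: weight = 5, length = 2, mean = 5/2 ≈ 2.500
  cycle 1 → 0 → 1: weight = 12, length = 2, mean = 12/2 ≈ 6.000
Minimum mean = 1.000, attained e.g. along the cycle 1 → 1 with weight 1 and length 1. So λ(A) = 1/1 = 1.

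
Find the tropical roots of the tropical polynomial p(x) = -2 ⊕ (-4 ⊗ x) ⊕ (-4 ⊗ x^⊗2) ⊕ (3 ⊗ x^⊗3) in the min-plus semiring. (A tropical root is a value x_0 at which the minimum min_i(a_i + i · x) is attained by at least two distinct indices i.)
Roots: {-7, 0, 2}

Each tropical root is a break point of the lower envelope of the lines y = a_i + i · x (there are 4 lines, with slopes 0, 1, ..., 3). Only the lines that attain the minimum somewhere contribute to roots; other lines are dominated. Here the surviving (envelope) indices are i = 3, i = 2, i = 1, i = 0.
Intersections between consecutive envelope lines give the roots: for adjacent envelope indices i < j the intersection is x = (a_i − a_j) / (j − i). Reading off the sorted break points: {-7, 0, 2}.
Verification: at each break x_0, at least two indices attain the minimum of min_i(a_i + i · x_0).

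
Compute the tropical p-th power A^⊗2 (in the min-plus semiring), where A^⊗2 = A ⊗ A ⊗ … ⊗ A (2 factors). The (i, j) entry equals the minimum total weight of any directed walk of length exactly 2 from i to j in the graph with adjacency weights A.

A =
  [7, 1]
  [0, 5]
A^⊗2 =
  [1, 6]
  [5, 1]

Each entry (A^⊗2)_ij equals the minimum over all length-2 walks i = v_0 → v_1 → … → v_2 = j of Σ_t A[v_t][v_{t+1}]. For example, for (i, j) = (0, 1) we minimise over 2 possible intermediate vertex sequences; the minimum is 6, attained along the walk 0 → 1 → 1.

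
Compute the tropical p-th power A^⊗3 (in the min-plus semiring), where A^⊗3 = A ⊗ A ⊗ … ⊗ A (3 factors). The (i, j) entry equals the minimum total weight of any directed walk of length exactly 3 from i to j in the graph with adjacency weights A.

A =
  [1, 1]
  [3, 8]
A^⊗3 =
  [3, 3]
  [5, 5]

Each entry (A^⊗3)_ij equals the minimum over all length-3 walks i = v_0 → v_1 → … → v_3 = j of Σ_t A[v_t][v_{t+1}]. For example, for (i, j) = (0, 1) we minimise over 4 possible intermediate vertex sequences; the minimum is 3, attained along the walk 0 → 0 → 0 → 1.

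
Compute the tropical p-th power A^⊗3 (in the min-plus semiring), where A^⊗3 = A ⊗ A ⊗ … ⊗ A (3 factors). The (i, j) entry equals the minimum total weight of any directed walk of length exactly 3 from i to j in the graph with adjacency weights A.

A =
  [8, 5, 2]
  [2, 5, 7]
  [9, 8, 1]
A^⊗3 =
  [12, 11, 4]
  [9, 12, 5]
  [11, 10, 3]

Each entry (A^⊗3)_ij equals the minimum over all length-3 walks i = v_0 → v_1 → … → v_3 = j of Σ_t A[v_t][v_{t+1}]. For example, for (i, j) = (0, 2) we minimise over 9 possible intermediate vertex sequences; the minimum is 4, attained along the walk 0 → 2 → 2 → 2.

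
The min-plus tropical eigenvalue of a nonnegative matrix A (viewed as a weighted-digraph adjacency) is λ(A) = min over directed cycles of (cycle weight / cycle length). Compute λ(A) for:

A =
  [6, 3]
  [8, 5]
λ(A) = 5

Enumerate directed cycles and compute their means (weight / length). Sample:
  cycle 0 → 0: weight = 6, length = 1, mean = 6/1 ≈ 6.000
  cycle 1 → 1: weight = 5, length = 1, mean = 5/1 ≈ 5.000
  cycle 0 → 1 → 0: weight = 11, length = 2, mean = 11/2 ≈ 5.500
  cycle 1 → 0 → 1: weight = 11, length = 2, mean = 11/2 ≈ 5.500
Minimum mean = 5.000, attained e.g. along the cycle 1 → 1 with weight 5 and length 1. So λ(A) = 5/1 = 5.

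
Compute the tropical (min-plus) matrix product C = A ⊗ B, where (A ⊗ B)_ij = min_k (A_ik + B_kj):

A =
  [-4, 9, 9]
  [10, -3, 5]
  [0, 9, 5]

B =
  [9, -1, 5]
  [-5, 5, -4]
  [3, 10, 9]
A ⊗ B =
  [4, -5, 1]
  [-8, 2, -7]
  [4, -1, 5]

Apply the min-plus product entry-by-entry:
  C[0][0] = min over k of (A[0][0] + B[0][0] = -4 + 9 = 5, A[0][1] + B[1][0] = 9 + -5 = 4, A[0][2] + B[2][0] = 9 + 3 = 12) = 4 (attained at k = 1)
  C[0][1] = min over k of (A[0][0] + B[0][1] = -4 + -1 = -5, A[0][1] + B[1][1] = 9 + 5 = 14, A[0][2] + B[2][1] = 9 + 10 = 19) = -5 (attained at k = 0)
  C[0][2] = min over k of (A[0][0] + B[0][2] = -4 + 5 = 1, A[0][1] + B[1][2] = 9 + -4 = 5, A[0][2] + B[2][2] = 9 + 9 = 18) = 1 (attained at k = 0)
  C[1][0] = min over k of (A[1][0] + B[0][0] = 10 + 9 = 19, A[1][1] + B[1][0] = -3 + -5 = -8, A[1][2] + B[2][0] = 5 + 3 = 8) = -8 (attained at k = 1)
  C[1][1] = min over k of (A[1][0] + B[0][1] = 10 + -1 = 9, A[1][1] + B[1][1] = -3 + 5 = 2, A[1][2] + B[2][1] = 5 + 10 = 15) = 2 (attained at k = 1)
  C[1][2] = min over k of (A[1][0] + B[0][2] = 10 + 5 = 15, A[1][1] + B[1][2] = -3 + -4 = -7, A[1][2] + B[2][2] = 5 + 9 = 14) = -7 (attained at k = 1)
  C[2][0] = min over k of (A[2][0] + B[0][0] = 0 + 9 = 9, A[2][1] + B[1][0] = 9 + -5 = 4, A[2][2] + B[2][0] = 5 + 3 = 8) = 4 (attained at k = 1)
  C[2][1] = min over k of (A[2][0] + B[0][1] = 0 + -1 = -1, A[2][1] + B[1][1] = 9 + 5 = 14, A[2][2] + B[2][1] = 5 + 10 = 15) = -1 (attained at k = 0)
  C[2][2] = min over k of (A[2][0] + B[0][2] = 0 + 5 = 5, A[2][1] + B[1][2] = 9 + -4 = 5, A[2][2] + B[2][2] = 5 + 9 = 14) = 5 (attained at k = 0)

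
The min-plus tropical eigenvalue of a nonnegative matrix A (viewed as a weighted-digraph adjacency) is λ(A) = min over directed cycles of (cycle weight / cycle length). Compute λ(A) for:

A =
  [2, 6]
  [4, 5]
λ(A) = 2

Enumerate directed cycles and compute their means (weight / length). Sample:
  cycle 0 → 0: weight = 2, length = 1, mean = 2/1 ≈ 2.000
  cycle 1 → 1: weight = 5, length = 1, mean = 5/1 ≈ 5.000
  cycle 0 → 1 → 0: weight = 10, length = 2, mean = 10/2 ≈ 5.000
  cycle 1 → 0 → 1: weight = 10, length = 2, mean = 10/2 ≈ 5.000
Minimum mean = 2.000, attained e.g. along the cycle 0 → 0 with weight 2 and length 1. So λ(A) = 2/1 = 2.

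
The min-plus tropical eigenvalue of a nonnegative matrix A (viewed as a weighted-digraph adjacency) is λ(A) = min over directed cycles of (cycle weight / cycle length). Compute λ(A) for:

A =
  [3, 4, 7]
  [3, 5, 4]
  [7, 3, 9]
λ(A) = 3

Enumerate directed cycles and compute their means (weight / length). Sample:
  cycle 0 → 0: weight = 3, length = 1, mean = 3/1 ≈ 3.000
  cycle 1 → 1: weight = 5, length = 1, mean = 5/1 ≈ 5.000
  cycle 2 → 2: weight = 9, length = 1, mean = 9/1 ≈ 9.000
  cycle 0 → 1 → 0: weight = 7, length = 2, mean = 7/2 ≈ 3.500
  cycle 0 → 2 → 0: weight = 14, length = 2, mean = 14/2 ≈ 7.000
  cycle 1 → 0 → 1: weight = 7, length = 2, mean = 7/2 ≈ 3.500
Minimum mean = 3.000, attained e.g. along the cycle 0 → 0 with weight 3 and length 1. So λ(A) = 3/1 = 3.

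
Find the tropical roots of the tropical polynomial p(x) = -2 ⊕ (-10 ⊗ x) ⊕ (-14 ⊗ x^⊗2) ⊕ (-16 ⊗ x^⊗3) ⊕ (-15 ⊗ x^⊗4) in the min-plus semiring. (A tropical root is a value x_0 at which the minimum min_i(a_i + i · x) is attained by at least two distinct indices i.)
Roots: {-1, 2, 4, 8}

Each tropical root is a break point of the lower envelope of the lines y = a_i + i · x (there are 5 lines, with slopes 0, 1, ..., 4). Only the lines that attain the minimum somewhere contribute to roots; other lines are dominated. Here the surviving (envelope) indices are i = 4, i = 3, i = 2, i = 1, i = 0.
Intersections between consecutive envelope lines give the roots: for adjacent envelope indices i < j the intersection is x = (a_i − a_j) / (j − i). Reading off the sorted break points: {-1, 2, 4, 8}.
Verification: at each break x_0, at least two indices attain the minimum of min_i(a_i + i · x_0).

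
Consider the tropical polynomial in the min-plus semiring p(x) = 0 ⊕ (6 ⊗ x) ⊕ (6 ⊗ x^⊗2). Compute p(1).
p(1) = 0

A tropical monomial a ⊗ x^⊗i evaluates to a + i · x. Evaluating each term at x = 1:
  Term 0 contributes 0 + 0 · 1 = 0
  Term 1 contributes 6 + 1 · 1 = 7
  Term 2 contributes 6 + 2 · 1 = 8
p(1) = ⊕ of these = min[0, 7, 8] = 0.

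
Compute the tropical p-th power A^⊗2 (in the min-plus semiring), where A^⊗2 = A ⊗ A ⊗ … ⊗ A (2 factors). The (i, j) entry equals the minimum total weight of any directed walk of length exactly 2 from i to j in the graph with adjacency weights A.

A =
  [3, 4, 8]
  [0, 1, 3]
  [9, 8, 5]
A^⊗2 =
  [4, 5, 7]
  [1, 2, 4]
  [8, 9, 10]

Each entry (A^⊗2)_ij equals the minimum over all length-2 walks i = v_0 → v_1 → … → v_2 = j of Σ_t A[v_t][v_{t+1}]. For example, for (i, j) = (0, 2) we minimise over 3 possible intermediate vertex sequences; the minimum is 7, attained along the walk 0 → 1 → 2.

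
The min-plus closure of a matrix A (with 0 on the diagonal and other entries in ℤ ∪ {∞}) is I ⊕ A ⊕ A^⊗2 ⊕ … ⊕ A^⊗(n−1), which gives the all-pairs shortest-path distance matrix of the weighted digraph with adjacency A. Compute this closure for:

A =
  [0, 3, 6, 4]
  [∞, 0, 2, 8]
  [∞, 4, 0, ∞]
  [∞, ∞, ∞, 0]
Closure =
  [0, 3, 5, 4]
  [∞, 0, 2, 8]
  [∞, 4, 0, 12]
  [∞, ∞, ∞, 0]

This is the Floyd-Warshall all-pairs shortest-path computation. For each intermediate vertex k = 0, 1, …, 3, update dist[i][j] ← min(dist[i][j], dist[i][k] + dist[k][j]). The final matrix gives, for each (i, j), the minimum total weight of any directed path from i to j (possibly empty when i = j).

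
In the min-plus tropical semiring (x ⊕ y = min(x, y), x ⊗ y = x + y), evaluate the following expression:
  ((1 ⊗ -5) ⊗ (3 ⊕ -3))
((1 ⊗ -5) ⊗ (3 ⊕ -3)) = -7

Expand innermost to outermost. Recall ⊕ takes the minimum of its arguments and ⊗ takes their sum. Working out the expression ((1 ⊗ -5) ⊗ (3 ⊕ -3)) gives -7.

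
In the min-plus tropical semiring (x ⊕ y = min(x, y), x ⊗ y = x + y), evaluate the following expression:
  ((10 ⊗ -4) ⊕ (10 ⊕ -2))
((10 ⊗ -4) ⊕ (10 ⊕ -2)) = -2

Expand innermost to outermost. Recall ⊕ takes the minimum of its arguments and ⊗ takes their sum. Working out the expression ((10 ⊗ -4) ⊕ (10 ⊕ -2)) gives -2.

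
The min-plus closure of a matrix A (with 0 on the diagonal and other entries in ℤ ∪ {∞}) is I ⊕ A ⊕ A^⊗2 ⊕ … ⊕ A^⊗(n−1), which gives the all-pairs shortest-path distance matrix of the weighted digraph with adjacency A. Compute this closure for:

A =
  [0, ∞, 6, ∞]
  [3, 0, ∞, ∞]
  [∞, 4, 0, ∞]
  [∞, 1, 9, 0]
Closure =
  [0, 10, 6, ∞]
  [3, 0, 9, ∞]
  [7, 4, 0, ∞]
  [4, 1, 9, 0]

This is the Floyd-Warshall all-pairs shortest-path computation. For each intermediate vertex k = 0, 1, …, 3, update dist[i][j] ← min(dist[i][j], dist[i][k] + dist[k][j]). The final matrix gives, for each (i, j), the minimum total weight of any directed path from i to j (possibly empty when i = j).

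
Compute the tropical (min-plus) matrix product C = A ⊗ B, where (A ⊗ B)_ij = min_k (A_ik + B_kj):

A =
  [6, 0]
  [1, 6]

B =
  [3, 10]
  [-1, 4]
A ⊗ B =
  [-1, 4]
  [4, 10]

Apply the min-plus product entry-by-entry:
  C[0][0] = min over k of (A[0][0] + B[0][0] = 6 + 3 = 9, A[0][1] + B[1][0] = 0 + -1 = -1) = -1 (attained at k = 1)
  C[0][1] = min over k of (A[0][0] + B[0][1] = 6 + 10 = 16, A[0][1] + B[1][1] = 0 + 4 = 4) = 4 (attained at k = 1)
  C[1][0] = min over k of (A[1][0] + B[0][0] = 1 + 3 = 4, A[1][1] + B[1][0] = 6 + -1 = 5) = 4 (attained at k = 0)
  C[1][1] = min over k of (A[1][0] + B[0][1] = 1 + 10 = 11, A[1][1] + B[1][1] = 6 + 4 = 10) = 10 (attained at k = 1)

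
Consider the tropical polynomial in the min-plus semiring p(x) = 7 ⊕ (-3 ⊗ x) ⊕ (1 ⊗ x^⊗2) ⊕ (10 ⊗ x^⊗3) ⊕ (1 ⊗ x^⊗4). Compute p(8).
p(8) = 5

A tropical monomial a ⊗ x^⊗i evaluates to a + i · x. Evaluating each term at x = 8:
  Term 0 contributes 7 + 0 · 8 = 7
  Term 1 contributes -3 + 1 · 8 = 5
  Term 2 contributes 1 + 2 · 8 = 17
  Term 3 contributes 10 + 3 · 8 = 34
  Term 4 contributes 1 + 4 · 8 = 33
p(8) = ⊕ of these = min[7, 5, 17, 34, 33] = 5.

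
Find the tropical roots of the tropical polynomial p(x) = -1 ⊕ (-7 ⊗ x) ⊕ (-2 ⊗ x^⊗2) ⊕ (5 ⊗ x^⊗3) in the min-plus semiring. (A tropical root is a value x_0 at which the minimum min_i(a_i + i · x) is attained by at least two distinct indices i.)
Roots: {-7, -5, 6}

Each tropical root is a break point of the lower envelope of the lines y = a_i + i · x (there are 4 lines, with slopes 0, 1, ..., 3). Only the lines that attain the minimum somewhere contribute to roots; other lines are dominated. Here the surviving (envelope) indices are i = 3, i = 2, i = 1, i = 0.
Intersections between consecutive envelope lines give the roots: for adjacent envelope indices i < j the intersection is x = (a_i − a_j) / (j − i). Reading off the sorted break points: {-7, -5, 6}.
Verification: at each break x_0, at least two indices attain the minimum of min_i(a_i + i · x_0).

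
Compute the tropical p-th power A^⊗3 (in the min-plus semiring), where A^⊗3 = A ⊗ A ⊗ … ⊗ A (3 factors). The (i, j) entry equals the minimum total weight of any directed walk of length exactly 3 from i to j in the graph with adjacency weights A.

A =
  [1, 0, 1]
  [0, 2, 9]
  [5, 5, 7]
A^⊗3 =
  [1, 0, 1]
  [0, 1, 2]
  [5, 5, 6]

Each entry (A^⊗3)_ij equals the minimum over all length-3 walks i = v_0 → v_1 → … → v_3 = j of Σ_t A[v_t][v_{t+1}]. For example, for (i, j) = (0, 2) we minimise over 9 possible intermediate vertex sequences; the minimum is 1, attained along the walk 0 → 1 → 0 → 2.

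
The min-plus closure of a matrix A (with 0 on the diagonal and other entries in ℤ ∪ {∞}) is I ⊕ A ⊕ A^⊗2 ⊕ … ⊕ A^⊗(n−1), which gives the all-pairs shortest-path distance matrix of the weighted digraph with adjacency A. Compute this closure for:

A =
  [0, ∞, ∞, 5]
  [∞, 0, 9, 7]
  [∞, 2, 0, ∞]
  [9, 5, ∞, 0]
Closure =
  [0, 10, 19, 5]
  [16, 0, 9, 7]
  [18, 2, 0, 9]
  [9, 5, 14, 0]

This is the Floyd-Warshall all-pairs shortest-path computation. For each intermediate vertex k = 0, 1, …, 3, update dist[i][j] ← min(dist[i][j], dist[i][k] + dist[k][j]). The final matrix gives, for each (i, j), the minimum total weight of any directed path from i to j (possibly empty when i = j).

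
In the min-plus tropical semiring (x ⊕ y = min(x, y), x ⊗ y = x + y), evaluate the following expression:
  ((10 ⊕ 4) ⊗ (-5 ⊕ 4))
((10 ⊕ 4) ⊗ (-5 ⊕ 4)) = -1

Expand innermost to outermost. Recall ⊕ takes the minimum of its arguments and ⊗ takes their sum. Working out the expression ((10 ⊕ 4) ⊗ (-5 ⊕ 4)) gives -1.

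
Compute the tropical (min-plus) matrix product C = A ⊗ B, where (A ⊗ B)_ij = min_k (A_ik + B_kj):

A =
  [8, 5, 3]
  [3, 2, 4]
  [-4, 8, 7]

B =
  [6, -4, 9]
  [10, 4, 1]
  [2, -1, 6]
A ⊗ B =
  [5, 2, 6]
  [6, -1, 3]
  [2, -8, 5]

Apply the min-plus product entry-by-entry:
  C[0][0] = min over k of (A[0][0] + B[0][0] = 8 + 6 = 14, A[0][1] + B[1][0] = 5 + 10 = 15, A[0][2] + B[2][0] = 3 + 2 = 5) = 5 (attained at k = 2)
  C[0][1] = min over k of (A[0][0] + B[0][1] = 8 + -4 = 4, A[0][1] + B[1][1] = 5 + 4 = 9, A[0][2] + B[2][1] = 3 + -1 = 2) = 2 (attained at k = 2)
  C[0][2] = min over k of (A[0][0] + B[0][2] = 8 + 9 = 17, A[0][1] + B[1][2] = 5 + 1 = 6, A[0][2] + B[2][2] = 3 + 6 = 9) = 6 (attained at k = 1)
  C[1][0] = min over k of (A[1][0] + B[0][0] = 3 + 6 = 9, A[1][1] + B[1][0] = 2 + 10 = 12, A[1][2] + B[2][0] = 4 + 2 = 6) = 6 (attained at k = 2)
  C[1][1] = min over k of (A[1][0] + B[0][1] = 3 + -4 = -1, A[1][1] + B[1][1] = 2 + 4 = 6, A[1][2] + B[2][1] = 4 + -1 = 3) = -1 (attained at k = 0)
  C[1][2] = min over k of (A[1][0] + B[0][2] = 3 + 9 = 12, A[1][1] + B[1][2] = 2 + 1 = 3, A[1][2] + B[2][2] = 4 + 6 = 10) = 3 (attained at k = 1)
  C[2][0] = min over k of (A[2][0] + B[0][0] = -4 + 6 = 2, A[2][1] + B[1][0] = 8 + 10 = 18, A[2][2] + B[2][0] = 7 + 2 = 9) = 2 (attained at k = 0)
  C[2][1] = min over k of (A[2][0] + B[0][1] = -4 + -4 = -8, A[2][1] + B[1][1] = 8 + 4 = 12, A[2][2] + B[2][1] = 7 + -1 = 6) = -8 (attained at k = 0)
  C[2][2] = min over k of (A[2][0] + B[0][2] = -4 + 9 = 5, A[2][1] + B[1][2] = 8 + 1 = 9, A[2][2] + B[2][2] = 7 + 6 = 13) = 5 (attained at k = 0)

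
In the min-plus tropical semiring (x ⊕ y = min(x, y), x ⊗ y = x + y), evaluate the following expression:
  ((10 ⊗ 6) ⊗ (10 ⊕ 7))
((10 ⊗ 6) ⊗ (10 ⊕ 7)) = 23

Expand innermost to outermost. Recall ⊕ takes the minimum of its arguments and ⊗ takes their sum. Working out the expression ((10 ⊗ 6) ⊗ (10 ⊕ 7)) gives 23.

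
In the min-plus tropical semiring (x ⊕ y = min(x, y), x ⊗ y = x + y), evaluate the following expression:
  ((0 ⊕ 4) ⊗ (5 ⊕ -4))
((0 ⊕ 4) ⊗ (5 ⊕ -4)) = -4

Expand innermost to outermost. Recall ⊕ takes the minimum of its arguments and ⊗ takes their sum. Working out the expression ((0 ⊕ 4) ⊗ (5 ⊕ -4)) gives -4.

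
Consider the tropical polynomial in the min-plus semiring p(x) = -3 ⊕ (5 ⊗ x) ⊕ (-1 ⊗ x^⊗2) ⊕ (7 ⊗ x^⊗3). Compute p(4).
p(4) = -3

A tropical monomial a ⊗ x^⊗i evaluates to a + i · x. Evaluating each term at x = 4:
  Term 0 contributes -3 + 0 · 4 = -3
  Term 1 contributes 5 + 1 · 4 = 9
  Term 2 contributes -1 + 2 · 4 = 7
  Term 3 contributes 7 + 3 · 4 = 19
p(4) = ⊕ of these = min[-3, 9, 7, 19] = -3.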